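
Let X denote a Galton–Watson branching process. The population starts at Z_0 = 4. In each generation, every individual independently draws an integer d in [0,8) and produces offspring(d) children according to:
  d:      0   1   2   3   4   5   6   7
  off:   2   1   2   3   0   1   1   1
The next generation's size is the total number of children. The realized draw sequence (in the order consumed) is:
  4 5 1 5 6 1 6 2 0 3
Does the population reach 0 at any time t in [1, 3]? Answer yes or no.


no

gen 0: Z_0=4, draws=[4, 5, 1, 5], offspring=[0, 1, 1, 1], Z_1=3
gen 1: Z_1=3, draws=[6, 1, 6], offspring=[1, 1, 1], Z_2=3
gen 2: Z_2=3, draws=[2, 0, 3], offspring=[2, 2, 3], Z_3=7


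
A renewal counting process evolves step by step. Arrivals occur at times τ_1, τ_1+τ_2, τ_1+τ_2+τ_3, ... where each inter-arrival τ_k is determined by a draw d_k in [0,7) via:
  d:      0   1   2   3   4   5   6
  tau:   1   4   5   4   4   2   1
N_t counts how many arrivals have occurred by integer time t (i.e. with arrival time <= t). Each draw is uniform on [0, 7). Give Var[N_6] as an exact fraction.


Inter-arrival values over d=0..6: [1, 4, 5, 4, 4, 2, 1]
Each d has probability 1/7, so the pmf of τ is: f(1) = 2/7, f(2) = 1/7, f(4) = 3/7, f(5) = 1/7
Let p_n(j) = P(N_n = j), with p_0 = [1]. Condition on τ_1: p_n(0) = P(τ > n), and for j >= 1, p_n(j) = Σ_{k<=n} f(k)·p_{n−k}(j−1)
p_1 = [5/7, 2/7]  (j = 0..1)
p_2 = [4/7, 17/49, 4/49]  (j = 0..2)
p_3 = [4/7, 13/49, 48/343, 8/343]  (j = 0..3)
p_4 = [1/7, 33/49, 43/343, 124/2401, 16/2401]  (j = 0..4)
p_5 = [0, 4/7, 121/343, 134/2401, 304/16807, 32/16807]  (j = 0..5)
p_6 = [0, 18/49, 22/49, 369/2401, 8/343, 720/117649, 64/117649]  (j = 0..6)
E[N_6] = Σ j·p_6(j) = 218065/117649;  E[N_6²] = Σ j²·p_6(j) = 481443/117649
Var[N_6] = 481443/117649 − (218065/117649)² = 9088943282/13841287201

9088943282/13841287201


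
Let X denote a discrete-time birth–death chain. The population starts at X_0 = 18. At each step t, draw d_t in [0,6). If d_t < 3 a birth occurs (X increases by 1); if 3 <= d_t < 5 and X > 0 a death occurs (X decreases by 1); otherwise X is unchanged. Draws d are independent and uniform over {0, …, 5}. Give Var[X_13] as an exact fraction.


X can drop by at most 1 per step and X_0 = 18 > T = 13, so X_t >= 18 − t >= 5 > 0 for every t <= 13: the floor at 0 (the 'and X > 0' condition) never binds. Hence X_13 = X_0 + Σ_{t<13} Y_t with i.i.d. increments Y_t = y(d_t) ∈ {+1, −1, 0}.
Outcome values over d=0..5: [1, 1, 1, -1, -1, 0]
Σy = 1, Σy² = 5, M = 6
μ = 1/6 = 1/6,  σ² = 5/6 − (1/6)² = 29/36
Independent increments: Var[X_13] = 13·σ² = 13·(29/36) = 377/36

377/36


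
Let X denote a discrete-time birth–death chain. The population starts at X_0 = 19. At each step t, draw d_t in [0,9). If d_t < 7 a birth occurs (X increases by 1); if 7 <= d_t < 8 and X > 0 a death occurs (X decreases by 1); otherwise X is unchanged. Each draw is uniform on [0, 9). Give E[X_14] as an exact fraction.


85/3

X can drop by at most 1 per step and X_0 = 19 > T = 14, so X_t >= 19 − t >= 5 > 0 for every t <= 14: the floor at 0 (the 'and X > 0' condition) never binds. Hence X_14 = X_0 + Σ_{t<14} Y_t with i.i.d. increments Y_t = y(d_t) ∈ {+1, −1, 0}.
Outcome values over d=0..8: [1, 1, 1, 1, 1, 1, 1, -1, 0]
Σy = 6, Σy² = 8, M = 9
μ = 6/9 = 2/3,  σ² = 8/9 − (2/3)² = 4/9
E[X_14] = 19 + 14·(2/3) = 85/3


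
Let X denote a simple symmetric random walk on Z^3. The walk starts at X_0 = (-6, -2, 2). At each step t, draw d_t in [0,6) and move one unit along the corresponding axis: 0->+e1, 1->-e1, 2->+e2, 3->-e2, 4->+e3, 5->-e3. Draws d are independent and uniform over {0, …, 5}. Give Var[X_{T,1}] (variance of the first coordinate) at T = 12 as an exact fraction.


Outcome values over d=0..5: [1, -1, 0, 0, 0, 0]
Σy = 0, Σy² = 2, M = 6
μ = 0/6 = 0,  σ² = 2/6 − (0)² = 1/3
Independent increments: Var[X_12] = 12·σ² = 12·(1/3) = 4

4


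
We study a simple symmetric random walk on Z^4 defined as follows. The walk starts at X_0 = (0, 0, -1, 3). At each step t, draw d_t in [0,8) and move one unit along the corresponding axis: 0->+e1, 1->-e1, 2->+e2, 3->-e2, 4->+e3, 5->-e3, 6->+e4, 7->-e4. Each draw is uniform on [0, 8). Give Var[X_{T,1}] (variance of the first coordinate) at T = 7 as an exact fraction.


Outcome values over d=0..7: [1, -1, 0, 0, 0, 0, 0, 0]
Σy = 0, Σy² = 2, M = 8
μ = 0/8 = 0,  σ² = 2/8 − (0)² = 1/4
Independent increments: Var[X_7] = 7·σ² = 7·(1/4) = 7/4

7/4


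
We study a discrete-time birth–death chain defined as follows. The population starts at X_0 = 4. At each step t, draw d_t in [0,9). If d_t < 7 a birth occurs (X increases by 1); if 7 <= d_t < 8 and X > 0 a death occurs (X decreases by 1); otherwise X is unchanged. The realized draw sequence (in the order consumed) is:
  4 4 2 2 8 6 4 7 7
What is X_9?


t=0: X=4, d=4 → birth, X_1=5
t=1: X=5, d=4 → birth, X_2=6
t=2: X=6, d=2 → birth, X_3=7
t=3: X=7, d=2 → birth, X_4=8
t=4: X=8, d=8 → hold, X_5=8
t=5: X=8, d=6 → birth, X_6=9
t=6: X=9, d=4 → birth, X_7=10
t=7: X=10, d=7 → death, X_8=9
t=8: X=9, d=7 → death, X_9=8

8


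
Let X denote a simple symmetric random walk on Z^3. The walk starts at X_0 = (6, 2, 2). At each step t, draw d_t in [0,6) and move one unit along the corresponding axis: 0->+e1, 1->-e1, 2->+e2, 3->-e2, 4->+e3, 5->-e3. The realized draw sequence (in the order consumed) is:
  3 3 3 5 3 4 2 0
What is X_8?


(7, -1, 2)

t=0: X=(6, 2, 2), d=3 → -e2, X_1=(6, 1, 2)
t=1: X=(6, 1, 2), d=3 → -e2, X_2=(6, 0, 2)
t=2: X=(6, 0, 2), d=3 → -e2, X_3=(6, -1, 2)
t=3: X=(6, -1, 2), d=5 → -e3, X_4=(6, -1, 1)
t=4: X=(6, -1, 1), d=3 → -e2, X_5=(6, -2, 1)
t=5: X=(6, -2, 1), d=4 → +e3, X_6=(6, -2, 2)
t=6: X=(6, -2, 2), d=2 → +e2, X_7=(6, -1, 2)
t=7: X=(6, -1, 2), d=0 → +e1, X_8=(7, -1, 2)


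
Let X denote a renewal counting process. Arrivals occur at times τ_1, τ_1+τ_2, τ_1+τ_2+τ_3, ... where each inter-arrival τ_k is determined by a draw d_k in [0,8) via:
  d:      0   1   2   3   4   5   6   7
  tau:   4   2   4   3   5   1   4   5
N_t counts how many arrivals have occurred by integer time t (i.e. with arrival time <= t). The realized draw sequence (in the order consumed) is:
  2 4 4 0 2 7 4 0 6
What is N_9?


2

draw d_1=2: τ_1=4, arrival time A_1=4
draw d_2=4: τ_2=5, arrival time A_2=9
draw d_3=4: τ_3=5, arrival time A_3=14
draw d_4=0: τ_4=4, arrival time A_4=18
draw d_5=2: τ_5=4, arrival time A_5=22
draw d_6=7: τ_6=5, arrival time A_6=27
draw d_7=4: τ_7=5, arrival time A_7=32
draw d_8=0: τ_8=4, arrival time A_8=36
draw d_9=6: τ_9=4, arrival time A_9=40
N_t over t=0..9: 0:0 1:0 2:0 3:0 4:1 5:1 6:1 7:1 8:1 9:2


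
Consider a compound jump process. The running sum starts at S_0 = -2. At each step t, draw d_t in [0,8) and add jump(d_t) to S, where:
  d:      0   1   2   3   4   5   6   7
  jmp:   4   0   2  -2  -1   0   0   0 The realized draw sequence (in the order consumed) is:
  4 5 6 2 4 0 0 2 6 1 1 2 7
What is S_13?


10

t=0: S=-2, d=4, jump=-1, S_1=-3
t=1: S=-3, d=5, jump=0, S_2=-3
t=2: S=-3, d=6, jump=0, S_3=-3
t=3: S=-3, d=2, jump=2, S_4=-1
t=4: S=-1, d=4, jump=-1, S_5=-2
t=5: S=-2, d=0, jump=4, S_6=2
t=6: S=2, d=0, jump=4, S_7=6
t=7: S=6, d=2, jump=2, S_8=8
t=8: S=8, d=6, jump=0, S_9=8
t=9: S=8, d=1, jump=0, S_10=8
t=10: S=8, d=1, jump=0, S_11=8
t=11: S=8, d=2, jump=2, S_12=10
t=12: S=10, d=7, jump=0, S_13=10


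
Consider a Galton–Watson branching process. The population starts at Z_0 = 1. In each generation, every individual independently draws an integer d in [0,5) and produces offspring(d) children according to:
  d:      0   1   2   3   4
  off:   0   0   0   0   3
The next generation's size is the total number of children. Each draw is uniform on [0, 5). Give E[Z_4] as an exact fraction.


Outcome values over d=0..4: [0, 0, 0, 0, 3]
Σy = 3, Σy² = 9, M = 5
μ = 3/5 = 3/5,  σ² = 9/5 − (3/5)² = 36/25
E[Z_0] = 1
E[Z_1] = 3/5·E[Z_0] = 3/5
E[Z_2] = 3/5·E[Z_1] = 9/25
E[Z_3] = 3/5·E[Z_2] = 27/125
E[Z_4] = 3/5·E[Z_3] = 81/625

81/625


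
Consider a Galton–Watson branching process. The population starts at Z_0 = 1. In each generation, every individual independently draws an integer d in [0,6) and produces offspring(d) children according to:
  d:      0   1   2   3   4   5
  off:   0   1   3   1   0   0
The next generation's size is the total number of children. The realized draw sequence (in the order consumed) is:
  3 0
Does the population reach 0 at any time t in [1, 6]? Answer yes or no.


gen 0: Z_0=1, draws=[3], offspring=[1], Z_1=1
gen 1: Z_1=1, draws=[0], offspring=[0], Z_2=0
gen 2: Z_2=0, draws=[], offspring=[], Z_3=0
gen 3: Z_3=0, draws=[], offspring=[], Z_4=0
gen 4: Z_4=0, draws=[], offspring=[], Z_5=0
gen 5: Z_5=0, draws=[], offspring=[], Z_6=0

yes


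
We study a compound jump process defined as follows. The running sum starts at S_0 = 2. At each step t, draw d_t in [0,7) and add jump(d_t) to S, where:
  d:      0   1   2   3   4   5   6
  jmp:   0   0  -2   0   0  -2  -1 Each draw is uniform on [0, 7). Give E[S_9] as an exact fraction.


Outcome values over d=0..6: [0, 0, -2, 0, 0, -2, -1]
Σy = -5, Σy² = 9, M = 7
μ = -5/7 = -5/7,  σ² = 9/7 − (-5/7)² = 38/49
E[S_9] = 2 + 9·(-5/7) = -31/7

-31/7


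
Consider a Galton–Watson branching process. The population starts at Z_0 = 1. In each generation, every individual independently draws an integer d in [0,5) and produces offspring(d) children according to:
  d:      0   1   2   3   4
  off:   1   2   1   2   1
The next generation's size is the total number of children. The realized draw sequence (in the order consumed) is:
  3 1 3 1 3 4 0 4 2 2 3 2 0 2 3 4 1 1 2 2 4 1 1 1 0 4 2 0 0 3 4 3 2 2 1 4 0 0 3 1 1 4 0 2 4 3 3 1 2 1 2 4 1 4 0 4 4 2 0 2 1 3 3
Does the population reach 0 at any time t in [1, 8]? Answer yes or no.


gen 0: Z_0=1, draws=[3], offspring=[2], Z_1=2
gen 1: Z_1=2, draws=[1, 3], offspring=[2, 2], Z_2=4
gen 2: Z_2=4, draws=[1, 3, 4, 0], offspring=[2, 2, 1, 1], Z_3=6
gen 3: Z_3=6, draws=[4, 2, 2, 3, 2, 0], offspring=[1, 1, 1, 2, 1, 1], Z_4=7
gen 4: Z_4=7, draws=[2, 3, 4, 1, 1, 2, 2], offspring=[1, 2, 1, 2, 2, 1, 1], Z_5=10
gen 5: Z_5=10, draws=[4, 1, 1, 1, 0, 4, 2, 0, 0, 3], offspring=[1, 2, 2, 2, 1, 1, 1, 1, 1, 2], Z_6=14
gen 6: Z_6=14, draws=[4, 3, 2, 2, 1, 4, 0, 0, 3, 1, 1, 4, 0, 2], offspring=[1, 2, 1, 1, 2, 1, 1, 1, 2, 2, 2, 1, 1, 1], Z_7=19
gen 7: Z_7=19, draws=[4, 3, 3, 1, 2, 1, 2, 4, 1, 4, 0, 4, 4, 2, 0, 2, 1, 3, 3], offspring=[1, 2, 2, 2, 1, 2, 1, 1, 2, 1, 1, 1, 1, 1, 1, 1, 2, 2, 2], Z_8=27

no


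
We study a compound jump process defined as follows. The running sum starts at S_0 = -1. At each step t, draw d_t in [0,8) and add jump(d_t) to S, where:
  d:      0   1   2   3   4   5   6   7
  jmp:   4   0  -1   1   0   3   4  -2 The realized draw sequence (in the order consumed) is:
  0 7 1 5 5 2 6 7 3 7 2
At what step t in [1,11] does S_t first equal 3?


t=0: S=-1, d=0, jump=4, S_1=3
t=1: S=3, d=7, jump=-2, S_2=1
t=2: S=1, d=1, jump=0, S_3=1
t=3: S=1, d=5, jump=3, S_4=4
t=4: S=4, d=5, jump=3, S_5=7
t=5: S=7, d=2, jump=-1, S_6=6
t=6: S=6, d=6, jump=4, S_7=10
t=7: S=10, d=7, jump=-2, S_8=8
t=8: S=8, d=3, jump=1, S_9=9
t=9: S=9, d=7, jump=-2, S_10=7
t=10: S=7, d=2, jump=-1, S_11=6

1


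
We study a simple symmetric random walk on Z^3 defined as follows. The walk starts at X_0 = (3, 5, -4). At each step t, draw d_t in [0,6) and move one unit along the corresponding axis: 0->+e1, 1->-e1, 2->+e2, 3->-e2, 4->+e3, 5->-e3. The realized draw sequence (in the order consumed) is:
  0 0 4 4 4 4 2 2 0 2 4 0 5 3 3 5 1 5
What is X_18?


t=0: X=(3, 5, -4), d=0 → +e1, X_1=(4, 5, -4)
t=1: X=(4, 5, -4), d=0 → +e1, X_2=(5, 5, -4)
t=2: X=(5, 5, -4), d=4 → +e3, X_3=(5, 5, -3)
t=3: X=(5, 5, -3), d=4 → +e3, X_4=(5, 5, -2)
t=4: X=(5, 5, -2), d=4 → +e3, X_5=(5, 5, -1)
t=5: X=(5, 5, -1), d=4 → +e3, X_6=(5, 5, 0)
t=6: X=(5, 5, 0), d=2 → +e2, X_7=(5, 6, 0)
t=7: X=(5, 6, 0), d=2 → +e2, X_8=(5, 7, 0)
t=8: X=(5, 7, 0), d=0 → +e1, X_9=(6, 7, 0)
t=9: X=(6, 7, 0), d=2 → +e2, X_10=(6, 8, 0)
t=10: X=(6, 8, 0), d=4 → +e3, X_11=(6, 8, 1)
t=11: X=(6, 8, 1), d=0 → +e1, X_12=(7, 8, 1)
t=12: X=(7, 8, 1), d=5 → -e3, X_13=(7, 8, 0)
t=13: X=(7, 8, 0), d=3 → -e2, X_14=(7, 7, 0)
t=14: X=(7, 7, 0), d=3 → -e2, X_15=(7, 6, 0)
t=15: X=(7, 6, 0), d=5 → -e3, X_16=(7, 6, -1)
t=16: X=(7, 6, -1), d=1 → -e1, X_17=(6, 6, -1)
t=17: X=(6, 6, -1), d=5 → -e3, X_18=(6, 6, -2)

(6, 6, -2)


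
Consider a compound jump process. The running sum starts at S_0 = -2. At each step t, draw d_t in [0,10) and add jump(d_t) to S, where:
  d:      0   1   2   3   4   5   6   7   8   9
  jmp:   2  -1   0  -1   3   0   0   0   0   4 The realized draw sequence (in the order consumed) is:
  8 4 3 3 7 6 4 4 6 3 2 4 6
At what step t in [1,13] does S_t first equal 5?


t=0: S=-2, d=8, jump=0, S_1=-2
t=1: S=-2, d=4, jump=3, S_2=1
t=2: S=1, d=3, jump=-1, S_3=0
t=3: S=0, d=3, jump=-1, S_4=-1
t=4: S=-1, d=7, jump=0, S_5=-1
t=5: S=-1, d=6, jump=0, S_6=-1
t=6: S=-1, d=4, jump=3, S_7=2
t=7: S=2, d=4, jump=3, S_8=5
t=8: S=5, d=6, jump=0, S_9=5
t=9: S=5, d=3, jump=-1, S_10=4
t=10: S=4, d=2, jump=0, S_11=4
t=11: S=4, d=4, jump=3, S_12=7
t=12: S=7, d=6, jump=0, S_13=7

8


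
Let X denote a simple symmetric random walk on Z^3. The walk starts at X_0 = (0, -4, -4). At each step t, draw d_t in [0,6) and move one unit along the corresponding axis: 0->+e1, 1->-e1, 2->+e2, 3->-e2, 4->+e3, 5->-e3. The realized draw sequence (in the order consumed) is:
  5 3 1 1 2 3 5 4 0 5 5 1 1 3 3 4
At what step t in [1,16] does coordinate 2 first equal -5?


t=0: X=(0, -4, -4), d=5 → -e3, X_1=(0, -4, -5)
t=1: X=(0, -4, -5), d=3 → -e2, X_2=(0, -5, -5)
t=2: X=(0, -5, -5), d=1 → -e1, X_3=(-1, -5, -5)
t=3: X=(-1, -5, -5), d=1 → -e1, X_4=(-2, -5, -5)
t=4: X=(-2, -5, -5), d=2 → +e2, X_5=(-2, -4, -5)
t=5: X=(-2, -4, -5), d=3 → -e2, X_6=(-2, -5, -5)
t=6: X=(-2, -5, -5), d=5 → -e3, X_7=(-2, -5, -6)
t=7: X=(-2, -5, -6), d=4 → +e3, X_8=(-2, -5, -5)
t=8: X=(-2, -5, -5), d=0 → +e1, X_9=(-1, -5, -5)
t=9: X=(-1, -5, -5), d=5 → -e3, X_10=(-1, -5, -6)
t=10: X=(-1, -5, -6), d=5 → -e3, X_11=(-1, -5, -7)
t=11: X=(-1, -5, -7), d=1 → -e1, X_12=(-2, -5, -7)
t=12: X=(-2, -5, -7), d=1 → -e1, X_13=(-3, -5, -7)
t=13: X=(-3, -5, -7), d=3 → -e2, X_14=(-3, -6, -7)
t=14: X=(-3, -6, -7), d=3 → -e2, X_15=(-3, -7, -7)
t=15: X=(-3, -7, -7), d=4 → +e3, X_16=(-3, -7, -6)

2


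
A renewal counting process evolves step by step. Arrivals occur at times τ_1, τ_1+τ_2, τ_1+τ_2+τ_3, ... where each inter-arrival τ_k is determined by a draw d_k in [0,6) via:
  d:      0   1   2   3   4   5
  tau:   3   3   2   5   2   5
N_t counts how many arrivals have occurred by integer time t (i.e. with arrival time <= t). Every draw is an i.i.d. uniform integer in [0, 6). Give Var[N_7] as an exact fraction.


Inter-arrival values over d=0..5: [3, 3, 2, 5, 2, 5]
Each d has probability 1/6, so the pmf of τ is: f(2) = 1/3, f(3) = 1/3, f(5) = 1/3
Let p_n(j) = P(N_n = j), with p_0 = [1]. Condition on τ_1: p_n(0) = P(τ > n), and for j >= 1, p_n(j) = Σ_{k<=n} f(k)·p_{n−k}(j−1)
p_1 = [1]  (j = 0)
p_2 = [2/3, 1/3]  (j = 0..1)
p_3 = [1/3, 2/3]  (j = 0..1)
p_4 = [1/3, 5/9, 1/9]  (j = 0..2)
p_5 = [0, 2/3, 1/3]  (j = 0..2)
p_6 = [0, 5/9, 11/27, 1/27]  (j = 0..3)
p_7 = [0, 1/3, 14/27, 4/27]  (j = 0..3)
E[N_7] = Σ j·p_7(j) = 49/27;  E[N_7²] = Σ j²·p_7(j) = 101/27
Var[N_7] = 101/27 − (49/27)² = 326/729

326/729


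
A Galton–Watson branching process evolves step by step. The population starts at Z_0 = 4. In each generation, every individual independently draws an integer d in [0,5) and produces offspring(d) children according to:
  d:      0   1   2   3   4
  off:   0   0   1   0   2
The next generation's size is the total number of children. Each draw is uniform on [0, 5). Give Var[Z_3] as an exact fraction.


28224/15625

Outcome values over d=0..4: [0, 0, 1, 0, 2]
Σy = 3, Σy² = 5, M = 5
μ = 3/5 = 3/5,  σ² = 5/5 − (3/5)² = 16/25
V_0 = 0, E_0 = 4
V_1 = 16/25·E_0 + (3/5)²·V_0 = 64/25;  E_1 = 12/5
V_2 = 16/25·E_1 + (3/5)²·V_1 = 1536/625;  E_2 = 36/25
V_3 = 16/25·E_2 + (3/5)²·V_2 = 28224/15625;  E_3 = 108/125


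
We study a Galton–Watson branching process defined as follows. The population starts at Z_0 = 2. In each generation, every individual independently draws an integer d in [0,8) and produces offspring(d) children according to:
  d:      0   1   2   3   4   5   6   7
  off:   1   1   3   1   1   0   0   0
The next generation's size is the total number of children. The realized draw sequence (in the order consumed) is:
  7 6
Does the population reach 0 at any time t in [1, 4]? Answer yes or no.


yes

gen 0: Z_0=2, draws=[7, 6], offspring=[0, 0], Z_1=0
gen 1: Z_1=0, draws=[], offspring=[], Z_2=0
gen 2: Z_2=0, draws=[], offspring=[], Z_3=0
gen 3: Z_3=0, draws=[], offspring=[], Z_4=0


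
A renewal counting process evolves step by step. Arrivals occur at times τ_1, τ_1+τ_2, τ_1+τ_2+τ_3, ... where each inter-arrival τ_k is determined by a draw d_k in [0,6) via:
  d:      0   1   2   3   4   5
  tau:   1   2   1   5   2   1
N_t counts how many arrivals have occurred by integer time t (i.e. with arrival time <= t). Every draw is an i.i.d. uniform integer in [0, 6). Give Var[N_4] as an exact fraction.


28343/20736

Inter-arrival values over d=0..5: [1, 2, 1, 5, 2, 1]
Each d has probability 1/6, so the pmf of τ is: f(1) = 1/2, f(2) = 1/3, f(5) = 1/6
Let p_n(j) = P(N_n = j), with p_0 = [1]. Condition on τ_1: p_n(0) = P(τ > n), and for j >= 1, p_n(j) = Σ_{k<=n} f(k)·p_{n−k}(j−1)
p_1 = [1/2, 1/2]  (j = 0..1)
p_2 = [1/6, 7/12, 1/4]  (j = 0..2)
p_3 = [1/6, 1/4, 11/24, 1/8]  (j = 0..3)
p_4 = [1/6, 5/36, 23/72, 5/16, 1/16]  (j = 0..4)
E[N_4] = Σ j·p_4(j) = 283/144;  E[N_4²] = Σ j²·p_4(j) = 251/48
Var[N_4] = 251/48 − (283/144)² = 28343/20736


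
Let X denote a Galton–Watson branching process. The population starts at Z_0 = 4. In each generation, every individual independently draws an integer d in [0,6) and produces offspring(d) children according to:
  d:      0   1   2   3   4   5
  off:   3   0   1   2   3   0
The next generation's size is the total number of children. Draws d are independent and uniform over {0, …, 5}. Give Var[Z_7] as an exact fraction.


9506403/4096

Outcome values over d=0..5: [3, 0, 1, 2, 3, 0]
Σy = 9, Σy² = 23, M = 6
μ = 9/6 = 3/2,  σ² = 23/6 − (3/2)² = 19/12
V_0 = 0, E_0 = 4
V_1 = 19/12·E_0 + (3/2)²·V_0 = 19/3;  E_1 = 6
V_2 = 19/12·E_1 + (3/2)²·V_1 = 95/4;  E_2 = 9
V_3 = 19/12·E_2 + (3/2)²·V_2 = 1083/16;  E_3 = 27/2
V_4 = 19/12·E_3 + (3/2)²·V_3 = 11115/64;  E_4 = 81/4
V_5 = 19/12·E_4 + (3/2)²·V_4 = 108243/256;  E_5 = 243/8
V_6 = 19/12·E_5 + (3/2)²·V_5 = 1023435/1024;  E_6 = 729/16
V_7 = 19/12·E_6 + (3/2)²·V_6 = 9506403/4096;  E_7 = 2187/32


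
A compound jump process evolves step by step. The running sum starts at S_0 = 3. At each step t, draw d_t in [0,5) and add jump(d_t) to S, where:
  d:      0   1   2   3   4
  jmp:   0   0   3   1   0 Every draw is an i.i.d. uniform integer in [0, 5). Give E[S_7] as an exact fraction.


43/5

Outcome values over d=0..4: [0, 0, 3, 1, 0]
Σy = 4, Σy² = 10, M = 5
μ = 4/5 = 4/5,  σ² = 10/5 − (4/5)² = 34/25
E[S_7] = 3 + 7·(4/5) = 43/5


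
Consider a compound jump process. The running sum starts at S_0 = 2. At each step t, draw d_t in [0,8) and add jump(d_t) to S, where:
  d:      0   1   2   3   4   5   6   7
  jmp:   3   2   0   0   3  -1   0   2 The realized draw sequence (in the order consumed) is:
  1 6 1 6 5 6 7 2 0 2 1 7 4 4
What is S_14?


20

t=0: S=2, d=1, jump=2, S_1=4
t=1: S=4, d=6, jump=0, S_2=4
t=2: S=4, d=1, jump=2, S_3=6
t=3: S=6, d=6, jump=0, S_4=6
t=4: S=6, d=5, jump=-1, S_5=5
t=5: S=5, d=6, jump=0, S_6=5
t=6: S=5, d=7, jump=2, S_7=7
t=7: S=7, d=2, jump=0, S_8=7
t=8: S=7, d=0, jump=3, S_9=10
t=9: S=10, d=2, jump=0, S_10=10
t=10: S=10, d=1, jump=2, S_11=12
t=11: S=12, d=7, jump=2, S_12=14
t=12: S=14, d=4, jump=3, S_13=17
t=13: S=17, d=4, jump=3, S_14=20


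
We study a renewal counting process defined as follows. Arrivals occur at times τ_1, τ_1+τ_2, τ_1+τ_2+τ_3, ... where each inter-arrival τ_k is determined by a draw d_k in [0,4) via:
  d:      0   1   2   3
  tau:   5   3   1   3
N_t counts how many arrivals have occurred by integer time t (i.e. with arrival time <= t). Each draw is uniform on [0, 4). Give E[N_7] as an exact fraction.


Inter-arrival values over d=0..3: [5, 3, 1, 3]
Each d has probability 1/4, so the pmf of τ is: f(1) = 1/4, f(3) = 1/2, f(5) = 1/4
Renewal equation for m(n) = E[N_n]: condition on τ_1 = k (if k <= n, one arrival plus a fresh copy on the remaining n−k steps): m(n) = F(n) + Σ_{k<=n} f(k)·m(n−k), where F(n) = P(τ <= n) and m(0) = 0
m(1) = F(1) = 1/4
m(2) = F(2) + f(1)·m(1) = 1/4 + 1/4·1/4 = 5/16
m(3) = F(3) + f(1)·m(2) = 3/4 + 1/4·5/16 = 53/64
m(4) = F(4) + f(1)·m(3) + f(3)·m(1) = 3/4 + 1/4·53/64 + 1/2·1/4 = 277/256
m(5) = F(5) + f(1)·m(4) + f(3)·m(2) = 1 + 1/4·277/256 + 1/2·5/16 = 1461/1024
m(6) = F(6) + f(1)·m(5) + f(3)·m(3) + f(5)·m(1) = 1 + 1/4·1461/1024 + 1/2·53/64 + 1/4·1/4 = 7509/4096
m(7) = F(7) + f(1)·m(6) + f(3)·m(4) + f(5)·m(2) = 1 + 1/4·7509/4096 + 1/2·277/256 + 1/4·5/16 = 34037/16384
E[N_7] = m(7) = 34037/16384

34037/16384


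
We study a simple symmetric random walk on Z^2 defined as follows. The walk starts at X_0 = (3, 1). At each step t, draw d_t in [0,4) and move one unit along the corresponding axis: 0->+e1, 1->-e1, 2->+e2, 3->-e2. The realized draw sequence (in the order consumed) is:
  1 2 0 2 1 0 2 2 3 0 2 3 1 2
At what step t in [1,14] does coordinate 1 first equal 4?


10

t=0: X=(3, 1), d=1 → -e1, X_1=(2, 1)
t=1: X=(2, 1), d=2 → +e2, X_2=(2, 2)
t=2: X=(2, 2), d=0 → +e1, X_3=(3, 2)
t=3: X=(3, 2), d=2 → +e2, X_4=(3, 3)
t=4: X=(3, 3), d=1 → -e1, X_5=(2, 3)
t=5: X=(2, 3), d=0 → +e1, X_6=(3, 3)
t=6: X=(3, 3), d=2 → +e2, X_7=(3, 4)
t=7: X=(3, 4), d=2 → +e2, X_8=(3, 5)
t=8: X=(3, 5), d=3 → -e2, X_9=(3, 4)
t=9: X=(3, 4), d=0 → +e1, X_10=(4, 4)
t=10: X=(4, 4), d=2 → +e2, X_11=(4, 5)
t=11: X=(4, 5), d=3 → -e2, X_12=(4, 4)
t=12: X=(4, 4), d=1 → -e1, X_13=(3, 4)
t=13: X=(3, 4), d=2 → +e2, X_14=(3, 5)


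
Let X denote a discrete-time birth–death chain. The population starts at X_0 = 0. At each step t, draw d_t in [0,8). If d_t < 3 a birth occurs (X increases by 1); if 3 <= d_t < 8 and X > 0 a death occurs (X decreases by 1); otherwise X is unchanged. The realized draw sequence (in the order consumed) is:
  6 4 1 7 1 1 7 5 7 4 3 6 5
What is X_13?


0

t=0: X=0, d=6 → hold, X_1=0
t=1: X=0, d=4 → hold, X_2=0
t=2: X=0, d=1 → birth, X_3=1
t=3: X=1, d=7 → death, X_4=0
t=4: X=0, d=1 → birth, X_5=1
t=5: X=1, d=1 → birth, X_6=2
t=6: X=2, d=7 → death, X_7=1
t=7: X=1, d=5 → death, X_8=0
t=8: X=0, d=7 → hold, X_9=0
t=9: X=0, d=4 → hold, X_10=0
t=10: X=0, d=3 → hold, X_11=0
t=11: X=0, d=6 → hold, X_12=0
t=12: X=0, d=5 → hold, X_13=0


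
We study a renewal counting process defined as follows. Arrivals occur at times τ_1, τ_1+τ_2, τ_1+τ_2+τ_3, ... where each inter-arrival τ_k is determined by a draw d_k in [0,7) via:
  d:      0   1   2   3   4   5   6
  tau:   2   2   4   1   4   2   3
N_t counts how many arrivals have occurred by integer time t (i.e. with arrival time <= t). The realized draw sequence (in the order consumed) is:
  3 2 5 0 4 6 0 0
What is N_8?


draw d_1=3: τ_1=1, arrival time A_1=1
draw d_2=2: τ_2=4, arrival time A_2=5
draw d_3=5: τ_3=2, arrival time A_3=7
draw d_4=0: τ_4=2, arrival time A_4=9
draw d_5=4: τ_5=4, arrival time A_5=13
draw d_6=6: τ_6=3, arrival time A_6=16
draw d_7=0: τ_7=2, arrival time A_7=18
draw d_8=0: τ_8=2, arrival time A_8=20
N_t over t=0..8: 0:0 1:1 2:1 3:1 4:1 5:2 6:2 7:3 8:3

3


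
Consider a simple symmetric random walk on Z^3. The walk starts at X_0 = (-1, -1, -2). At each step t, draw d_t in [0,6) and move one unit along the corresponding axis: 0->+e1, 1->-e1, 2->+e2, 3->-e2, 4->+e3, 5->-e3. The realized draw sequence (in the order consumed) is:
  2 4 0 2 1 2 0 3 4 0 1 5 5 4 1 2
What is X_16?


t=0: X=(-1, -1, -2), d=2 → +e2, X_1=(-1, 0, -2)
t=1: X=(-1, 0, -2), d=4 → +e3, X_2=(-1, 0, -1)
t=2: X=(-1, 0, -1), d=0 → +e1, X_3=(0, 0, -1)
t=3: X=(0, 0, -1), d=2 → +e2, X_4=(0, 1, -1)
t=4: X=(0, 1, -1), d=1 → -e1, X_5=(-1, 1, -1)
t=5: X=(-1, 1, -1), d=2 → +e2, X_6=(-1, 2, -1)
t=6: X=(-1, 2, -1), d=0 → +e1, X_7=(0, 2, -1)
t=7: X=(0, 2, -1), d=3 → -e2, X_8=(0, 1, -1)
t=8: X=(0, 1, -1), d=4 → +e3, X_9=(0, 1, 0)
t=9: X=(0, 1, 0), d=0 → +e1, X_10=(1, 1, 0)
t=10: X=(1, 1, 0), d=1 → -e1, X_11=(0, 1, 0)
t=11: X=(0, 1, 0), d=5 → -e3, X_12=(0, 1, -1)
t=12: X=(0, 1, -1), d=5 → -e3, X_13=(0, 1, -2)
t=13: X=(0, 1, -2), d=4 → +e3, X_14=(0, 1, -1)
t=14: X=(0, 1, -1), d=1 → -e1, X_15=(-1, 1, -1)
t=15: X=(-1, 1, -1), d=2 → +e2, X_16=(-1, 2, -1)

(-1, 2, -1)


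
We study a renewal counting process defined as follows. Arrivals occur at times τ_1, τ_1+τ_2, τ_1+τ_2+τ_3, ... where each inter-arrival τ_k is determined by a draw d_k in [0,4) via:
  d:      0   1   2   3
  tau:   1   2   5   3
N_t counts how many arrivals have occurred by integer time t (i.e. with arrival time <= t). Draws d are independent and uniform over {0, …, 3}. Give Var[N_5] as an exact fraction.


Inter-arrival values over d=0..3: [1, 2, 5, 3]
Each d has probability 1/4, so the pmf of τ is: f(1) = 1/4, f(2) = 1/4, f(3) = 1/4, f(5) = 1/4
Let p_n(j) = P(N_n = j), with p_0 = [1]. Condition on τ_1: p_n(0) = P(τ > n), and for j >= 1, p_n(j) = Σ_{k<=n} f(k)·p_{n−k}(j−1)
p_1 = [3/4, 1/4]  (j = 0..1)
p_2 = [1/2, 7/16, 1/16]  (j = 0..2)
p_3 = [1/4, 9/16, 11/64, 1/64]  (j = 0..3)
p_4 = [1/4, 3/8, 5/16, 15/256, 1/256]  (j = 0..4)
p_5 = [0, 1/2, 11/32, 35/256, 19/1024, 1/1024]  (j = 0..5)
E[N_5] = Σ j·p_5(j) = 1717/1024;  E[N_5²] = Σ j²·p_5(j) = 3509/1024
Var[N_5] = 3509/1024 − (1717/1024)² = 645127/1048576

645127/1048576


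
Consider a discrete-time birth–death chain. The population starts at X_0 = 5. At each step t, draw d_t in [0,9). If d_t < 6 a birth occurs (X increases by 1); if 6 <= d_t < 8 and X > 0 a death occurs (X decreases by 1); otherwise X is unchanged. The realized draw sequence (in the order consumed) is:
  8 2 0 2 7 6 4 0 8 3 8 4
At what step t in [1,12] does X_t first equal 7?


t=0: X=5, d=8 → hold, X_1=5
t=1: X=5, d=2 → birth, X_2=6
t=2: X=6, d=0 → birth, X_3=7
t=3: X=7, d=2 → birth, X_4=8
t=4: X=8, d=7 → death, X_5=7
t=5: X=7, d=6 → death, X_6=6
t=6: X=6, d=4 → birth, X_7=7
t=7: X=7, d=0 → birth, X_8=8
t=8: X=8, d=8 → hold, X_9=8
t=9: X=8, d=3 → birth, X_10=9
t=10: X=9, d=8 → hold, X_11=9
t=11: X=9, d=4 → birth, X_12=10

3


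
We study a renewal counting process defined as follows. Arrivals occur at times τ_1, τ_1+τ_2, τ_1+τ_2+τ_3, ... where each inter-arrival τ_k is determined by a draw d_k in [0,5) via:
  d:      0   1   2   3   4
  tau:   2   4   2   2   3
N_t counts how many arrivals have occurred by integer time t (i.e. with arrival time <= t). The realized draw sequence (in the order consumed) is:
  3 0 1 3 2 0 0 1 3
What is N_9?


draw d_1=3: τ_1=2, arrival time A_1=2
draw d_2=0: τ_2=2, arrival time A_2=4
draw d_3=1: τ_3=4, arrival time A_3=8
draw d_4=3: τ_4=2, arrival time A_4=10
draw d_5=2: τ_5=2, arrival time A_5=12
draw d_6=0: τ_6=2, arrival time A_6=14
draw d_7=0: τ_7=2, arrival time A_7=16
draw d_8=1: τ_8=4, arrival time A_8=20
draw d_9=3: τ_9=2, arrival time A_9=22
N_t over t=0..9: 0:0 1:0 2:1 3:1 4:2 5:2 6:2 7:2 8:3 9:3

3


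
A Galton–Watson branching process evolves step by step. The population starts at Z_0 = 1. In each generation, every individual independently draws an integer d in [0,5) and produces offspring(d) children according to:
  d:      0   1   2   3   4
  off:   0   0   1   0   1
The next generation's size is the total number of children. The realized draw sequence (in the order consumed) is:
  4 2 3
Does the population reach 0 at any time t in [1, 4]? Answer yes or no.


gen 0: Z_0=1, draws=[4], offspring=[1], Z_1=1
gen 1: Z_1=1, draws=[2], offspring=[1], Z_2=1
gen 2: Z_2=1, draws=[3], offspring=[0], Z_3=0
gen 3: Z_3=0, draws=[], offspring=[], Z_4=0

yes


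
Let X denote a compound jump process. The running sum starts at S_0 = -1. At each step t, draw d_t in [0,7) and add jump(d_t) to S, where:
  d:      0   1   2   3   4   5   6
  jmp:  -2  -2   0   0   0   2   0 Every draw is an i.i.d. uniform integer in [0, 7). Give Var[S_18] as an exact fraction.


1440/49

Outcome values over d=0..6: [-2, -2, 0, 0, 0, 2, 0]
Σy = -2, Σy² = 12, M = 7
μ = -2/7 = -2/7,  σ² = 12/7 − (-2/7)² = 80/49
Independent increments: Var[S_18] = 18·σ² = 18·(80/49) = 1440/49


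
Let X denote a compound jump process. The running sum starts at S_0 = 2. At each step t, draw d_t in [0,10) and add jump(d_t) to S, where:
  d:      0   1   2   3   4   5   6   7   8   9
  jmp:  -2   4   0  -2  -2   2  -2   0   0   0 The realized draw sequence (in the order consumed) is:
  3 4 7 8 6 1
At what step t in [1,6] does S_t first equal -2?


2

t=0: S=2, d=3, jump=-2, S_1=0
t=1: S=0, d=4, jump=-2, S_2=-2
t=2: S=-2, d=7, jump=0, S_3=-2
t=3: S=-2, d=8, jump=0, S_4=-2
t=4: S=-2, d=6, jump=-2, S_5=-4
t=5: S=-4, d=1, jump=4, S_6=0


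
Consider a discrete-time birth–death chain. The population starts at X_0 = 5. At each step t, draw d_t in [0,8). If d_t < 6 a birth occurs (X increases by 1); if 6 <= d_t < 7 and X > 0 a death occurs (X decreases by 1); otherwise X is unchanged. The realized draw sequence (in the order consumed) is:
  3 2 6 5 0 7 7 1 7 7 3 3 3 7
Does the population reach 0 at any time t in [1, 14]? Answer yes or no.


t=0: X=5, d=3 → birth, X_1=6
t=1: X=6, d=2 → birth, X_2=7
t=2: X=7, d=6 → death, X_3=6
t=3: X=6, d=5 → birth, X_4=7
t=4: X=7, d=0 → birth, X_5=8
t=5: X=8, d=7 → hold, X_6=8
t=6: X=8, d=7 → hold, X_7=8
t=7: X=8, d=1 → birth, X_8=9
t=8: X=9, d=7 → hold, X_9=9
t=9: X=9, d=7 → hold, X_10=9
t=10: X=9, d=3 → birth, X_11=10
t=11: X=10, d=3 → birth, X_12=11
t=12: X=11, d=3 → birth, X_13=12
t=13: X=12, d=7 → hold, X_14=12

no


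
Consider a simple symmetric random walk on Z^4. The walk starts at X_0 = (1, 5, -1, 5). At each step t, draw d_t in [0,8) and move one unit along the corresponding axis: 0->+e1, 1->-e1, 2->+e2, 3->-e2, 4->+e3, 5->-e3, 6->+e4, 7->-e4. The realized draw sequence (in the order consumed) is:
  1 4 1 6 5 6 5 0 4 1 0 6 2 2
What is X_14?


t=0: X=(1, 5, -1, 5), d=1 → -e1, X_1=(0, 5, -1, 5)
t=1: X=(0, 5, -1, 5), d=4 → +e3, X_2=(0, 5, 0, 5)
t=2: X=(0, 5, 0, 5), d=1 → -e1, X_3=(-1, 5, 0, 5)
t=3: X=(-1, 5, 0, 5), d=6 → +e4, X_4=(-1, 5, 0, 6)
t=4: X=(-1, 5, 0, 6), d=5 → -e3, X_5=(-1, 5, -1, 6)
t=5: X=(-1, 5, -1, 6), d=6 → +e4, X_6=(-1, 5, -1, 7)
t=6: X=(-1, 5, -1, 7), d=5 → -e3, X_7=(-1, 5, -2, 7)
t=7: X=(-1, 5, -2, 7), d=0 → +e1, X_8=(0, 5, -2, 7)
t=8: X=(0, 5, -2, 7), d=4 → +e3, X_9=(0, 5, -1, 7)
t=9: X=(0, 5, -1, 7), d=1 → -e1, X_10=(-1, 5, -1, 7)
t=10: X=(-1, 5, -1, 7), d=0 → +e1, X_11=(0, 5, -1, 7)
t=11: X=(0, 5, -1, 7), d=6 → +e4, X_12=(0, 5, -1, 8)
t=12: X=(0, 5, -1, 8), d=2 → +e2, X_13=(0, 6, -1, 8)
t=13: X=(0, 6, -1, 8), d=2 → +e2, X_14=(0, 7, -1, 8)

(0, 7, -1, 8)


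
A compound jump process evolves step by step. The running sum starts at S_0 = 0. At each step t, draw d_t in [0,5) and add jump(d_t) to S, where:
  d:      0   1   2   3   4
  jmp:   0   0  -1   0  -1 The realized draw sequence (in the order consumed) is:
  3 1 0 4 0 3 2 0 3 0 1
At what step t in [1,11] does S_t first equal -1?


4

t=0: S=0, d=3, jump=0, S_1=0
t=1: S=0, d=1, jump=0, S_2=0
t=2: S=0, d=0, jump=0, S_3=0
t=3: S=0, d=4, jump=-1, S_4=-1
t=4: S=-1, d=0, jump=0, S_5=-1
t=5: S=-1, d=3, jump=0, S_6=-1
t=6: S=-1, d=2, jump=-1, S_7=-2
t=7: S=-2, d=0, jump=0, S_8=-2
t=8: S=-2, d=3, jump=0, S_9=-2
t=9: S=-2, d=0, jump=0, S_10=-2
t=10: S=-2, d=1, jump=0, S_11=-2


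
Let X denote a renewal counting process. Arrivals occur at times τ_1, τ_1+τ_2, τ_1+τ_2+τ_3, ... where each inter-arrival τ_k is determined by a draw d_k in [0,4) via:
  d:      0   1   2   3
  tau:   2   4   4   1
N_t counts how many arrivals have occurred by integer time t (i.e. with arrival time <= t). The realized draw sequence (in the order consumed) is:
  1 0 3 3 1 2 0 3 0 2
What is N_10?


draw d_1=1: τ_1=4, arrival time A_1=4
draw d_2=0: τ_2=2, arrival time A_2=6
draw d_3=3: τ_3=1, arrival time A_3=7
draw d_4=3: τ_4=1, arrival time A_4=8
draw d_5=1: τ_5=4, arrival time A_5=12
draw d_6=2: τ_6=4, arrival time A_6=16
draw d_7=0: τ_7=2, arrival time A_7=18
draw d_8=3: τ_8=1, arrival time A_8=19
draw d_9=0: τ_9=2, arrival time A_9=21
draw d_10=2: τ_10=4, arrival time A_10=25
N_t over t=0..10: 0:0 1:0 2:0 3:0 4:1 5:1 6:2 7:3 8:4 9:4 10:4

4


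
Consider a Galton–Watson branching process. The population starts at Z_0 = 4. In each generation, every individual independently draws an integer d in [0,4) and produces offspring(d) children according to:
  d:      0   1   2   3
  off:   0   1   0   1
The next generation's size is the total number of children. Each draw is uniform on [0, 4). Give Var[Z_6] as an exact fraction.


63/1024

Outcome values over d=0..3: [0, 1, 0, 1]
Σy = 2, Σy² = 2, M = 4
μ = 2/4 = 1/2,  σ² = 2/4 − (1/2)² = 1/4
V_0 = 0, E_0 = 4
V_1 = 1/4·E_0 + (1/2)²·V_0 = 1;  E_1 = 2
V_2 = 1/4·E_1 + (1/2)²·V_1 = 3/4;  E_2 = 1
V_3 = 1/4·E_2 + (1/2)²·V_2 = 7/16;  E_3 = 1/2
V_4 = 1/4·E_3 + (1/2)²·V_3 = 15/64;  E_4 = 1/4
V_5 = 1/4·E_4 + (1/2)²·V_4 = 31/256;  E_5 = 1/8
V_6 = 1/4·E_5 + (1/2)²·V_5 = 63/1024;  E_6 = 1/16


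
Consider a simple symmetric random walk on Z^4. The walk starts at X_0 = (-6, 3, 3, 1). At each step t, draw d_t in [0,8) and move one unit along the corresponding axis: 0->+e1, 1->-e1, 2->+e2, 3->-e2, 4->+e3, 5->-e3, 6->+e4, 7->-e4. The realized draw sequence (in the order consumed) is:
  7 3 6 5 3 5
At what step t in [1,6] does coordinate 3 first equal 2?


t=0: X=(-6, 3, 3, 1), d=7 → -e4, X_1=(-6, 3, 3, 0)
t=1: X=(-6, 3, 3, 0), d=3 → -e2, X_2=(-6, 2, 3, 0)
t=2: X=(-6, 2, 3, 0), d=6 → +e4, X_3=(-6, 2, 3, 1)
t=3: X=(-6, 2, 3, 1), d=5 → -e3, X_4=(-6, 2, 2, 1)
t=4: X=(-6, 2, 2, 1), d=3 → -e2, X_5=(-6, 1, 2, 1)
t=5: X=(-6, 1, 2, 1), d=5 → -e3, X_6=(-6, 1, 1, 1)

4


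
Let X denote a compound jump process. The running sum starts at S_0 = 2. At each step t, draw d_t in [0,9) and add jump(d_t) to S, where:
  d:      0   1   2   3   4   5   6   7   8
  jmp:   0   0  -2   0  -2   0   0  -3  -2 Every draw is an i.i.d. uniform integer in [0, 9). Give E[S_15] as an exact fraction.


-13

Outcome values over d=0..8: [0, 0, -2, 0, -2, 0, 0, -3, -2]
Σy = -9, Σy² = 21, M = 9
μ = -9/9 = -1,  σ² = 21/9 − (-1)² = 4/3
E[S_15] = 2 + 15·(-1) = -13


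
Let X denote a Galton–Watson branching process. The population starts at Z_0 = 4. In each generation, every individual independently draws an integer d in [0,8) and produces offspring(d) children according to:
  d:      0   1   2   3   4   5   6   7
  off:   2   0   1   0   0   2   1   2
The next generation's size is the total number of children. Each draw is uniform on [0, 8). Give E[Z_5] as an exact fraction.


Outcome values over d=0..7: [2, 0, 1, 0, 0, 2, 1, 2]
Σy = 8, Σy² = 14, M = 8
μ = 8/8 = 1,  σ² = 14/8 − (1)² = 3/4
E[Z_0] = 4
E[Z_1] = 1·E[Z_0] = 4
E[Z_2] = 1·E[Z_1] = 4
E[Z_3] = 1·E[Z_2] = 4
E[Z_4] = 1·E[Z_3] = 4
E[Z_5] = 1·E[Z_4] = 4

4


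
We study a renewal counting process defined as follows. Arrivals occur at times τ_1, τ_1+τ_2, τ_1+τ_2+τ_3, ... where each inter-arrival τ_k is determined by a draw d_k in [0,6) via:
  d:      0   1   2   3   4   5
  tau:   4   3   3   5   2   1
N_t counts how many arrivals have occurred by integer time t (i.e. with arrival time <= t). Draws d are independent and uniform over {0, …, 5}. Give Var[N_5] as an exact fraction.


Inter-arrival values over d=0..5: [4, 3, 3, 5, 2, 1]
Each d has probability 1/6, so the pmf of τ is: f(1) = 1/6, f(2) = 1/6, f(3) = 1/3, f(4) = 1/6, f(5) = 1/6
Let p_n(j) = P(N_n = j), with p_0 = [1]. Condition on τ_1: p_n(0) = P(τ > n), and for j >= 1, p_n(j) = Σ_{k<=n} f(k)·p_{n−k}(j−1)
p_1 = [5/6, 1/6]  (j = 0..1)
p_2 = [2/3, 11/36, 1/36]  (j = 0..2)
p_3 = [1/3, 7/12, 17/216, 1/216]  (j = 0..3)
p_4 = [1/6, 11/18, 11/54, 23/1296, 1/1296]  (j = 0..4)
p_5 = [0, 11/18, 71/216, 73/1296, 29/7776, 1/7776]  (j = 0..5)
E[N_5] = Σ j·p_5(j) = 11299/7776;  E[N_5²] = Σ j²·p_5(j) = 6469/2592
Var[N_5] = 6469/2592 − (11299/7776)² = 23241431/60466176

23241431/60466176


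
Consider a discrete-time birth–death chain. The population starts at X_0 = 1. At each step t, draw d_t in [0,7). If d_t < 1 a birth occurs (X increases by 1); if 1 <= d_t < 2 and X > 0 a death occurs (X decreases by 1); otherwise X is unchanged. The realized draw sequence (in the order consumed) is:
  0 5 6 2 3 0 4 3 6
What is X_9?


t=0: X=1, d=0 → birth, X_1=2
t=1: X=2, d=5 → hold, X_2=2
t=2: X=2, d=6 → hold, X_3=2
t=3: X=2, d=2 → hold, X_4=2
t=4: X=2, d=3 → hold, X_5=2
t=5: X=2, d=0 → birth, X_6=3
t=6: X=3, d=4 → hold, X_7=3
t=7: X=3, d=3 → hold, X_8=3
t=8: X=3, d=6 → hold, X_9=3

3


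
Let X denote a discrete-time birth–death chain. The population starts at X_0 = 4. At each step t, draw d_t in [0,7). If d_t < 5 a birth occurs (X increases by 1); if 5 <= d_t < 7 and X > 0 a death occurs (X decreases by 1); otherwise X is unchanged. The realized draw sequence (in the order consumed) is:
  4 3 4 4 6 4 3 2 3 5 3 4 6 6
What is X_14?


10

t=0: X=4, d=4 → birth, X_1=5
t=1: X=5, d=3 → birth, X_2=6
t=2: X=6, d=4 → birth, X_3=7
t=3: X=7, d=4 → birth, X_4=8
t=4: X=8, d=6 → death, X_5=7
t=5: X=7, d=4 → birth, X_6=8
t=6: X=8, d=3 → birth, X_7=9
t=7: X=9, d=2 → birth, X_8=10
t=8: X=10, d=3 → birth, X_9=11
t=9: X=11, d=5 → death, X_10=10
t=10: X=10, d=3 → birth, X_11=11
t=11: X=11, d=4 → birth, X_12=12
t=12: X=12, d=6 → death, X_13=11
t=13: X=11, d=6 → death, X_14=10


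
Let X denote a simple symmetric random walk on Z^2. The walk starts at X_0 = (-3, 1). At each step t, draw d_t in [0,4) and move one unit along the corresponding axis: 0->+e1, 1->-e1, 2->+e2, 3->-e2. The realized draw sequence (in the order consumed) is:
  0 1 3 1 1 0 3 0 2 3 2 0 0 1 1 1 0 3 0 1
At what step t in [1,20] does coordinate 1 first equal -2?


1

t=0: X=(-3, 1), d=0 → +e1, X_1=(-2, 1)
t=1: X=(-2, 1), d=1 → -e1, X_2=(-3, 1)
t=2: X=(-3, 1), d=3 → -e2, X_3=(-3, 0)
t=3: X=(-3, 0), d=1 → -e1, X_4=(-4, 0)
t=4: X=(-4, 0), d=1 → -e1, X_5=(-5, 0)
t=5: X=(-5, 0), d=0 → +e1, X_6=(-4, 0)
t=6: X=(-4, 0), d=3 → -e2, X_7=(-4, -1)
t=7: X=(-4, -1), d=0 → +e1, X_8=(-3, -1)
t=8: X=(-3, -1), d=2 → +e2, X_9=(-3, 0)
t=9: X=(-3, 0), d=3 → -e2, X_10=(-3, -1)
t=10: X=(-3, -1), d=2 → +e2, X_11=(-3, 0)
t=11: X=(-3, 0), d=0 → +e1, X_12=(-2, 0)
t=12: X=(-2, 0), d=0 → +e1, X_13=(-1, 0)
t=13: X=(-1, 0), d=1 → -e1, X_14=(-2, 0)
t=14: X=(-2, 0), d=1 → -e1, X_15=(-3, 0)
t=15: X=(-3, 0), d=1 → -e1, X_16=(-4, 0)
t=16: X=(-4, 0), d=0 → +e1, X_17=(-3, 0)
t=17: X=(-3, 0), d=3 → -e2, X_18=(-3, -1)
t=18: X=(-3, -1), d=0 → +e1, X_19=(-2, -1)
t=19: X=(-2, -1), d=1 → -e1, X_20=(-3, -1)


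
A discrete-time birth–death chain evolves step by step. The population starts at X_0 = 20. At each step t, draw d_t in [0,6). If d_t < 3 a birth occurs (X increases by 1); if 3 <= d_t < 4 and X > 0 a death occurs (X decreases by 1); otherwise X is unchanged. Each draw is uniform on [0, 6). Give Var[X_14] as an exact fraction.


X can drop by at most 1 per step and X_0 = 20 > T = 14, so X_t >= 20 − t >= 6 > 0 for every t <= 14: the floor at 0 (the 'and X > 0' condition) never binds. Hence X_14 = X_0 + Σ_{t<14} Y_t with i.i.d. increments Y_t = y(d_t) ∈ {+1, −1, 0}.
Outcome values over d=0..5: [1, 1, 1, -1, 0, 0]
Σy = 2, Σy² = 4, M = 6
μ = 2/6 = 1/3,  σ² = 4/6 − (1/3)² = 5/9
Independent increments: Var[X_14] = 14·σ² = 14·(5/9) = 70/9

70/9


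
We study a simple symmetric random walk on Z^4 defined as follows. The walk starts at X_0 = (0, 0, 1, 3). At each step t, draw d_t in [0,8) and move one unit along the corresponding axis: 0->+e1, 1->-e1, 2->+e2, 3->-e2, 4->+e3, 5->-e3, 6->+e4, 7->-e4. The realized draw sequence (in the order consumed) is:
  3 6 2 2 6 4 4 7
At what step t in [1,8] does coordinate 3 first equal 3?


7

t=0: X=(0, 0, 1, 3), d=3 → -e2, X_1=(0, -1, 1, 3)
t=1: X=(0, -1, 1, 3), d=6 → +e4, X_2=(0, -1, 1, 4)
t=2: X=(0, -1, 1, 4), d=2 → +e2, X_3=(0, 0, 1, 4)
t=3: X=(0, 0, 1, 4), d=2 → +e2, X_4=(0, 1, 1, 4)
t=4: X=(0, 1, 1, 4), d=6 → +e4, X_5=(0, 1, 1, 5)
t=5: X=(0, 1, 1, 5), d=4 → +e3, X_6=(0, 1, 2, 5)
t=6: X=(0, 1, 2, 5), d=4 → +e3, X_7=(0, 1, 3, 5)
t=7: X=(0, 1, 3, 5), d=7 → -e4, X_8=(0, 1, 3, 4)
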